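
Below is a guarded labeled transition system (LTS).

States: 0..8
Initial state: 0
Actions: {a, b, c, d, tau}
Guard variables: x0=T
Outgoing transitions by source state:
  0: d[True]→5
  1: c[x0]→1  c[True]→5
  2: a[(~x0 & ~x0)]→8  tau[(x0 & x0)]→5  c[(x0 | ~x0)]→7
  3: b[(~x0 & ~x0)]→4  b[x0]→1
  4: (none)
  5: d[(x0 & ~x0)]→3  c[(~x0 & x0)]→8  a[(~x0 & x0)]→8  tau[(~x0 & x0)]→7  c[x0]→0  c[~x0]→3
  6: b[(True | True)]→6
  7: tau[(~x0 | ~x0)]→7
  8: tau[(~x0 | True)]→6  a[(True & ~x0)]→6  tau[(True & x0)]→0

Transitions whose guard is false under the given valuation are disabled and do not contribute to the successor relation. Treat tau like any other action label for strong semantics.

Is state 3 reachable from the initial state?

10 transition(s) survive guard evaluation.
L0 = {0}
L1 = {5}  now seen {0,5}
Reachable = {0,5}

Answer: UNREACHABLE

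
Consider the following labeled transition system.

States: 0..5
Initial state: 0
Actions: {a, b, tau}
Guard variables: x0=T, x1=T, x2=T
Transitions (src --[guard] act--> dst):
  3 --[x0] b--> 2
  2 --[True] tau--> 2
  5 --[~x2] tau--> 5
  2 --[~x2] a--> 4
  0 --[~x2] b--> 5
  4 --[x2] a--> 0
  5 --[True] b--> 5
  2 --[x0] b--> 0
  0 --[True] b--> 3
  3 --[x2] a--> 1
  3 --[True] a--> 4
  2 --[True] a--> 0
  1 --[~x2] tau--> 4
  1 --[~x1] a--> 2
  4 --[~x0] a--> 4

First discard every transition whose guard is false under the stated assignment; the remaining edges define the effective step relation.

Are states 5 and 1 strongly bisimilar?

Answer: NOT BISIMILAR

Working:
Refine partition for ~:
  round 0: {{0,1,2,3,4,5}}
  round 1: {{0,5},{1},{2},{3},{4}}
  round 2: {{0},{1},{2},{3},{4},{5}}
stable after 3 split(s): 6 block(s)
class of 5: {5}; class of 1: {1}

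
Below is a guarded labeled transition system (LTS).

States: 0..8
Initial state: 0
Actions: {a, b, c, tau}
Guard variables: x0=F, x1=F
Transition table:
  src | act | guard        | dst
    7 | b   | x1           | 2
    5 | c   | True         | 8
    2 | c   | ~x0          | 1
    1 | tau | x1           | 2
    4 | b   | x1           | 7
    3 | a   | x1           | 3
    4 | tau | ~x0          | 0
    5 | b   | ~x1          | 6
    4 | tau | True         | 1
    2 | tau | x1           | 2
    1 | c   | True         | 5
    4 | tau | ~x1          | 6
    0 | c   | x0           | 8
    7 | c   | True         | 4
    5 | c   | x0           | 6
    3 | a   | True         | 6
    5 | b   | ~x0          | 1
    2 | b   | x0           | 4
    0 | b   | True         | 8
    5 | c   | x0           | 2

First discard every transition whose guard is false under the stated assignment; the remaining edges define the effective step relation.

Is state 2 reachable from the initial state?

Answer: UNREACHABLE

Trace:
After dropping false guards: 11 live edges.
L0 = {0}
L1 = {8}  cumulative {0,8}
Reachable = {0,8}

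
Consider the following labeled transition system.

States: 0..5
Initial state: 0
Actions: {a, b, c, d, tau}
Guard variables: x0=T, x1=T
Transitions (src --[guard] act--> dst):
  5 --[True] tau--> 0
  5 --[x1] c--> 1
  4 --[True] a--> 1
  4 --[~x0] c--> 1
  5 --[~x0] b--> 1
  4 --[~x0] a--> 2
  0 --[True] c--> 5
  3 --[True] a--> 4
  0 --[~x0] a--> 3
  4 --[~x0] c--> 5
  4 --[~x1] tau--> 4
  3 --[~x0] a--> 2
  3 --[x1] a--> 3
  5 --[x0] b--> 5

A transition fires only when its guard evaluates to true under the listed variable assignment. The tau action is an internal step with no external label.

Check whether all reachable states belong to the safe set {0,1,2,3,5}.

Inv-set: {0,1,2,3,5}
R = {0,1,5}
  0: ✓
  1: ✓
  5: ✓

Answer: INVARIANT HOLDS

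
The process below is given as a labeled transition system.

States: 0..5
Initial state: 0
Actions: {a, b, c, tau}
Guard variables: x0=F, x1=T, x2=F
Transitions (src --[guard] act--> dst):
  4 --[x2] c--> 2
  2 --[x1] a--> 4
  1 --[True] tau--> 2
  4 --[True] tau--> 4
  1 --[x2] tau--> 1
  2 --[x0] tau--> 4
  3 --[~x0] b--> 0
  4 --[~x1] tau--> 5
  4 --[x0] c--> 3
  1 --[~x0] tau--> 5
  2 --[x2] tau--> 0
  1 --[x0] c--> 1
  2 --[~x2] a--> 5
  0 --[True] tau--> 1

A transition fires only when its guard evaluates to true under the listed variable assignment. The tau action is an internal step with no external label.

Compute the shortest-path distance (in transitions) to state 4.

BFS to 4:
  L0 = {0}
  L1 = {1}
  L2 = {2,5}
  L3 = {4}
4 enters at depth 3; path tau·tau·a

Answer: 3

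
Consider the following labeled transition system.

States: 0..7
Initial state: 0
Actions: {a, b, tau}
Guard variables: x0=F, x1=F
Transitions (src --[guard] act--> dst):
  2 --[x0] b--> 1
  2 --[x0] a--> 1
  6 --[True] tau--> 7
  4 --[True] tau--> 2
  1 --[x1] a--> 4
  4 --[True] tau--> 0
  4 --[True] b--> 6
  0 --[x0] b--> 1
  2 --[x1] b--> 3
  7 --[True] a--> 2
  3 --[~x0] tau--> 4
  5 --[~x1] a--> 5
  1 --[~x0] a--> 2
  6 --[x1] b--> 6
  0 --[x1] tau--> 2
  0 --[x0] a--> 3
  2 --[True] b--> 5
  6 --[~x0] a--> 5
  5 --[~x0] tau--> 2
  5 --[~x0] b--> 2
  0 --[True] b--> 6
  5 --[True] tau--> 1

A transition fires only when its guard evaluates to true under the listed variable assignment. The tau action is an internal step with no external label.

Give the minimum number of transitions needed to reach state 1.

Answer: 3

Trace:
Breadth-first toward 1:
  depth 0: {0}
  depth 1: {6}
  depth 2: {5,7}
  depth 3: {1,2}
1 enters at depth 3; path b·a·tau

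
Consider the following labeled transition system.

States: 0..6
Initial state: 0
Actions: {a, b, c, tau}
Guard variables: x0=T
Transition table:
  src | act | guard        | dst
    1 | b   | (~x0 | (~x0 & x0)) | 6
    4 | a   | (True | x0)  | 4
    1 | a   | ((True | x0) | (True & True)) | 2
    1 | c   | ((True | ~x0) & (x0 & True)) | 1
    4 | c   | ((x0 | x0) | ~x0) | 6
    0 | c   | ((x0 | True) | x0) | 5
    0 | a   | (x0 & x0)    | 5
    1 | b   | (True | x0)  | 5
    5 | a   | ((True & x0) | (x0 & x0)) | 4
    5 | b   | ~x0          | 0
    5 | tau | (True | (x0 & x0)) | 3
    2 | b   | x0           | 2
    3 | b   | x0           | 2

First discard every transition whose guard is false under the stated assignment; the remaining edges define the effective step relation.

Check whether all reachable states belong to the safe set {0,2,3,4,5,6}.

Allowed set {0,2,3,4,5,6}
Reach set: {0,2,3,4,5,6}
  0: safe
  2: safe
  3: safe
  4: safe
  5: safe
  6: safe

Answer: INVARIANT HOLDS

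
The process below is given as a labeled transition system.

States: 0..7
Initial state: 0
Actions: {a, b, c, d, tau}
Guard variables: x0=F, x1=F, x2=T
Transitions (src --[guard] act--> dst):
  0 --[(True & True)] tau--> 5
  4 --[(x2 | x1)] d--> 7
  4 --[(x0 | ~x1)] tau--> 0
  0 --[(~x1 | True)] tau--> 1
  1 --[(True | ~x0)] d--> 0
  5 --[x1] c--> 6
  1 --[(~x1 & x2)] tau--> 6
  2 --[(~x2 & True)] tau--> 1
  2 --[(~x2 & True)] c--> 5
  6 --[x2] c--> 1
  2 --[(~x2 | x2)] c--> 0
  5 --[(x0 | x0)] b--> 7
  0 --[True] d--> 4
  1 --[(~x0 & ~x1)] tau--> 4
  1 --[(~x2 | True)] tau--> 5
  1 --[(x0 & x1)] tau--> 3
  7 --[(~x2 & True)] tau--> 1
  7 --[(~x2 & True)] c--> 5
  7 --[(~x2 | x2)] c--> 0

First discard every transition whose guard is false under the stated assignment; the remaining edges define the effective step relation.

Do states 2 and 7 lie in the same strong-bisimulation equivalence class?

Answer: BISIMILAR

Working:
Refine partition for ~:
  P[0] = {{0,1,2,3,4,5,6,7}}
  P[1] = {{0,1,4},{2,6,7},{3,5}}
  P[2] = {{0},{1},{2,6,7},{3,5},{4}}
  P[3] = {{0},{1},{2,7},{3,5},{4},{6}}
stable after 4 split(s): 6 block(s)
class of 2: {2,7}; class of 7: {2,7}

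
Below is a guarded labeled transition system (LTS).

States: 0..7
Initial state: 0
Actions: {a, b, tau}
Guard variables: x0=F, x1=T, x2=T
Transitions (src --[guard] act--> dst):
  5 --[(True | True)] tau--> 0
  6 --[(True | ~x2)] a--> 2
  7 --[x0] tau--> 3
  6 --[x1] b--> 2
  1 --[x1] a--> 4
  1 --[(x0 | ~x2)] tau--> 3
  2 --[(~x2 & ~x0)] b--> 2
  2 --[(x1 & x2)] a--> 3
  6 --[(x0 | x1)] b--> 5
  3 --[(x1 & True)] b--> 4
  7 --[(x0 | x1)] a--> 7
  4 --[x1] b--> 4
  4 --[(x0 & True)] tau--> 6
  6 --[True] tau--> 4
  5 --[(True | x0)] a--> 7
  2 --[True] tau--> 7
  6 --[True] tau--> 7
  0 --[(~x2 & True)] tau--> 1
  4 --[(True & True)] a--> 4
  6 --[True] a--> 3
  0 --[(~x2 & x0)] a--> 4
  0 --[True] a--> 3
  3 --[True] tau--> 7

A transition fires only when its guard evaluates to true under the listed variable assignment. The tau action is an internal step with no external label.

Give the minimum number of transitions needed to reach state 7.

Answer: 2

Analysis:
BFS to 7:
  depth 0: {0}
  depth 1: {3}
  depth 2: {4,7}
first hit 7 at d=2 via a·tau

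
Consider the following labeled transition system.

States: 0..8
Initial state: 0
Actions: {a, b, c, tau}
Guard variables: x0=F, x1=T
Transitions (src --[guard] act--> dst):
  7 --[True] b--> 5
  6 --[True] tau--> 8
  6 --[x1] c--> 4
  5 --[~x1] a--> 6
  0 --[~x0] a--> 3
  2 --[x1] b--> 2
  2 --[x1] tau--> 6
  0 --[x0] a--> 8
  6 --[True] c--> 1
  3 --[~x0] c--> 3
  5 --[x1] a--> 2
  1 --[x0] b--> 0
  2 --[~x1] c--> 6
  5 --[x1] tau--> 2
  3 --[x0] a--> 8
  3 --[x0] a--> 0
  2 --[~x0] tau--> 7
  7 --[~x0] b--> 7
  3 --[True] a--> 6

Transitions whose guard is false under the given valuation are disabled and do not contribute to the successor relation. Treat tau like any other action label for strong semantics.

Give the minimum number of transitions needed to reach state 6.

Breadth-first toward 6:
  L0 = {0}
  L1 = {3}
  L2 = {6}
depth(6)=2, e.g. a·a

Answer: 2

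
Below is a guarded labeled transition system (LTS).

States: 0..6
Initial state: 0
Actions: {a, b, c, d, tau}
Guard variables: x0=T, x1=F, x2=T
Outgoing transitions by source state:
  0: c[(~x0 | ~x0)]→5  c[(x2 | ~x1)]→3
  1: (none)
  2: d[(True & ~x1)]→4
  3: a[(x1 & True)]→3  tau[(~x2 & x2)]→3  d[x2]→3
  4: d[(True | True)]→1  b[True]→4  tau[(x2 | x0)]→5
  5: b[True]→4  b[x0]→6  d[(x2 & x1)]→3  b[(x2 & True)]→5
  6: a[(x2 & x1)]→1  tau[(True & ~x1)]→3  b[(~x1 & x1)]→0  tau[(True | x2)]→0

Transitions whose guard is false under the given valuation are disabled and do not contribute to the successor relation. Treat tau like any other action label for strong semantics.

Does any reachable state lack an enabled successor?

Answer: DEADLOCK-FREE

Analysis:
Reachable = {0,3}
  0: c→3  [1 exit(s)]
  3: d→3  [1 exit(s)]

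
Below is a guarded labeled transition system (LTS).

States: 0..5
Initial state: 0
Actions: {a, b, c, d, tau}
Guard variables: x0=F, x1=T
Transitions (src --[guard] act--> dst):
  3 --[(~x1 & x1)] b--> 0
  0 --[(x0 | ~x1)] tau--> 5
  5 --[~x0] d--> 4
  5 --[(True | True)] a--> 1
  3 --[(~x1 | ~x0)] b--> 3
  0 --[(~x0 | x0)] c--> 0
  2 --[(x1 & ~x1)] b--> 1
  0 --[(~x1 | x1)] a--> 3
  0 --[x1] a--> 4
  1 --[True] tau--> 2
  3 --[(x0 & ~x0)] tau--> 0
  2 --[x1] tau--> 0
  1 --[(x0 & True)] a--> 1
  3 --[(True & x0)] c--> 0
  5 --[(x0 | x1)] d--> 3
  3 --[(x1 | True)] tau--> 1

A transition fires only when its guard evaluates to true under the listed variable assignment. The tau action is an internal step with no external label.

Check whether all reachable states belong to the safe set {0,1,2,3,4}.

Answer: INVARIANT HOLDS

Trace:
Safe = {0,1,2,3,4}
Reach set: {0,1,2,3,4}
  0: ✓
  1: ✓
  2: ✓
  3: ✓
  4: ✓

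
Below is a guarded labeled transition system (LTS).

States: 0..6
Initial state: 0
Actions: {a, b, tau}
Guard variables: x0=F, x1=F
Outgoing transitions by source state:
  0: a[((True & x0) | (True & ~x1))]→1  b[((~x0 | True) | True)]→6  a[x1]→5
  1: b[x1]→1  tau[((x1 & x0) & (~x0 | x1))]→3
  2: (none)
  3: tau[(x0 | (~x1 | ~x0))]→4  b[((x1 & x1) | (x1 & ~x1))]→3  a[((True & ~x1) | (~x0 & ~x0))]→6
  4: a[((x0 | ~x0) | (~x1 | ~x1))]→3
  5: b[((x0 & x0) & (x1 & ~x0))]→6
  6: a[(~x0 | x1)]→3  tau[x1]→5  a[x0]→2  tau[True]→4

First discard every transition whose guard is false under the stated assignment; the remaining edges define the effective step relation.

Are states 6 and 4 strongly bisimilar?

Answer: NOT BISIMILAR

Analysis:
Refine partition for ~:
  round 0: {{0,1,2,3,4,5,6}}
  round 1: {{0},{1,2,5},{3,6},{4}}
4 equivalence class(es) (converged in 2)
[6]={3,6}  [4]={4}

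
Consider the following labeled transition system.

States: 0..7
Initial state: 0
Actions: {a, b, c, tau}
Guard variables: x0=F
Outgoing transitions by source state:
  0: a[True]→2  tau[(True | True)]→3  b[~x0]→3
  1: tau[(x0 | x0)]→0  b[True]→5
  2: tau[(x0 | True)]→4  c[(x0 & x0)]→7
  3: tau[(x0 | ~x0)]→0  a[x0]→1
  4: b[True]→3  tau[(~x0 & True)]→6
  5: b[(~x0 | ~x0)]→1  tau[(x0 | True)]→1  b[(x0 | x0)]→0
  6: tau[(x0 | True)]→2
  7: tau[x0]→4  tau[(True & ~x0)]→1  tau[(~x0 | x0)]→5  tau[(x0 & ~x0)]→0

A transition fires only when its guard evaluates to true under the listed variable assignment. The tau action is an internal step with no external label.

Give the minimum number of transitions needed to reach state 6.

Breadth-first toward 6:
  Layer 0: {0}
  Layer 1: {2,3}
  Layer 2: {4}
  Layer 3: {6}
first hit 6 at d=3 via a·tau·tau

Answer: 3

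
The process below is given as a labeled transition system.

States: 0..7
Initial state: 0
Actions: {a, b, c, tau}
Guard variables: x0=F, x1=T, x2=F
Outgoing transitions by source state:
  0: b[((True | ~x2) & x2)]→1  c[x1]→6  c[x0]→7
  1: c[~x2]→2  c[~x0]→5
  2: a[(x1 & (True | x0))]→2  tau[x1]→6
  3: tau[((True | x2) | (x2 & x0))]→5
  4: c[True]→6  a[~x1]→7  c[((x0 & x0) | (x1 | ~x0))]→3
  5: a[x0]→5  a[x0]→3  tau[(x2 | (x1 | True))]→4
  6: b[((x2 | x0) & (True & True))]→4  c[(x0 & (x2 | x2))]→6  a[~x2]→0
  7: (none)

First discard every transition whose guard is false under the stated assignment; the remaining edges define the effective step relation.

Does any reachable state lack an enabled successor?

R = {0,6}
  0: c→6  [1 exit(s)]
  6: a→0  [1 exit(s)]

Answer: DEADLOCK-FREE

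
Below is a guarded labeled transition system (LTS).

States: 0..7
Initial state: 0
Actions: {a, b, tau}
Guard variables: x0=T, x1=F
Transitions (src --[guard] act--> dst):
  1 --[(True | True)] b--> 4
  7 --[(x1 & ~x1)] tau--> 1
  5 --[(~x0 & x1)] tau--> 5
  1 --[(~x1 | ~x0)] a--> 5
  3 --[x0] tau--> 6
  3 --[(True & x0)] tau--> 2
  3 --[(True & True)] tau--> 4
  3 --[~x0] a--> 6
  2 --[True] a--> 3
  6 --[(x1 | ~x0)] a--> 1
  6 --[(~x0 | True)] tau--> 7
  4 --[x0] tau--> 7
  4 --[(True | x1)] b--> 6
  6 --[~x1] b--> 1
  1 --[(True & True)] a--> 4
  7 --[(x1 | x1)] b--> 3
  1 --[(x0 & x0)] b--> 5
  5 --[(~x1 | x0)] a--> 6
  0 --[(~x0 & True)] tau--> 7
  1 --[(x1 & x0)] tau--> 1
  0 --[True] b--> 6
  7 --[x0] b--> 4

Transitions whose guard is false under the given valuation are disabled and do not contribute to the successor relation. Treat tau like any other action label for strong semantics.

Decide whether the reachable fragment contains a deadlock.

Reachable = {0,1,4,5,6,7}
  0: b→6  [1 exit(s)]
  1: a→4  a→5  b→4  b→5  [4 exit(s)]
  4: b→6  tau→7  [2 exit(s)]
  5: a→6  [1 exit(s)]
  6: b→1  tau→7  [2 exit(s)]
  7: b→4  [1 exit(s)]

Answer: DEADLOCK-FREE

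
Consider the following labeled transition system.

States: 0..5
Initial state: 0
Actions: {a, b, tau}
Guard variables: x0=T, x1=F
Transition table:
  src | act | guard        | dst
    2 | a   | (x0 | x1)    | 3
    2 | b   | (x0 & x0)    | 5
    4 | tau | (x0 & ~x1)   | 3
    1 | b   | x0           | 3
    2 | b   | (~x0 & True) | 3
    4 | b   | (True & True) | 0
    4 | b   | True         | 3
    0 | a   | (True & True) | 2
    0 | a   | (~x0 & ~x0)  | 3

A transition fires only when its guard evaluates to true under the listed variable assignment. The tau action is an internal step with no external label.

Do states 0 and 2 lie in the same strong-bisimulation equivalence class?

Refine partition for ~:
  P[0] = {{0,1,2,3,4,5}}
  P[1] = {{0},{1},{2},{3,5},{4}}
5 equivalence class(es) (converged in 2)
[0]={0}  [2]={2}

Answer: NOT BISIMILAR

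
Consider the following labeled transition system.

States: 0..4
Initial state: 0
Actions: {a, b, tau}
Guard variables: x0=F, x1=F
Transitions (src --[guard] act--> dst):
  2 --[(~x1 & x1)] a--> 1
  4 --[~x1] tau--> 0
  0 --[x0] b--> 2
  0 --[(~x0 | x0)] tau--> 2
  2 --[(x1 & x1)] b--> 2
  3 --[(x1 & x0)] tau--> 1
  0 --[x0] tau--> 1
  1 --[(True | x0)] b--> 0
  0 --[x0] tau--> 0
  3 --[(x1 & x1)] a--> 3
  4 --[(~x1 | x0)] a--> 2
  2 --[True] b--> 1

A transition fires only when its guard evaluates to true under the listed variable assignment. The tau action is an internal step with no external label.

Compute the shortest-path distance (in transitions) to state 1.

Answer: 2

Trace:
Layered search for 1:
  depth 0: {0}
  depth 1: {2}
  depth 2: {1}
1 enters at depth 2; path tau·b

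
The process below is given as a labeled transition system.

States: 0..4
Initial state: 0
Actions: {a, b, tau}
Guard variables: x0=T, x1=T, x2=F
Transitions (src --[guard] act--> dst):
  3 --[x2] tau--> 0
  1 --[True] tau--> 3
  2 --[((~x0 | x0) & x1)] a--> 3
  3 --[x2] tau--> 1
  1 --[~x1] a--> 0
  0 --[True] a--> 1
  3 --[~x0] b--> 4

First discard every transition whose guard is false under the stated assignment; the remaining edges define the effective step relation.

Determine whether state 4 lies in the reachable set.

Answer: UNREACHABLE

Working:
After dropping false guards: 3 live edges.
L0 = {0}
L1 = {1}  now seen {0,1}
L2 = {3}  now seen {0,1,3}
Reachable = {0,1,3}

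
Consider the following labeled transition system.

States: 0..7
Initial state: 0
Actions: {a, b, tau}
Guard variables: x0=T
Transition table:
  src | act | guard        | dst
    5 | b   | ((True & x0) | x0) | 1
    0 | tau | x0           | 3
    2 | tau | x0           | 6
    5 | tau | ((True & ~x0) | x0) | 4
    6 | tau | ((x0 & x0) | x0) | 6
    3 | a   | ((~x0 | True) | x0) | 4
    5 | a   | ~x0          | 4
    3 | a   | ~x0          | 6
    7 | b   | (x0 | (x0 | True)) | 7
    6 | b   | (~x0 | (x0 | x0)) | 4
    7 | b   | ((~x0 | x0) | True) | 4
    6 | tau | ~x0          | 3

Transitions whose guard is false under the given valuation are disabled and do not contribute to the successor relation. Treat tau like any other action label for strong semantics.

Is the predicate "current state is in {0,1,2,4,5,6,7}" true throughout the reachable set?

Answer: INVARIANT VIOLATED at state 3

Working:
Allowed set {0,1,2,4,5,6,7}
R = {0,3,4}
  0: ✓
  3: outside
  4: ✓
reach 3 via tau — violates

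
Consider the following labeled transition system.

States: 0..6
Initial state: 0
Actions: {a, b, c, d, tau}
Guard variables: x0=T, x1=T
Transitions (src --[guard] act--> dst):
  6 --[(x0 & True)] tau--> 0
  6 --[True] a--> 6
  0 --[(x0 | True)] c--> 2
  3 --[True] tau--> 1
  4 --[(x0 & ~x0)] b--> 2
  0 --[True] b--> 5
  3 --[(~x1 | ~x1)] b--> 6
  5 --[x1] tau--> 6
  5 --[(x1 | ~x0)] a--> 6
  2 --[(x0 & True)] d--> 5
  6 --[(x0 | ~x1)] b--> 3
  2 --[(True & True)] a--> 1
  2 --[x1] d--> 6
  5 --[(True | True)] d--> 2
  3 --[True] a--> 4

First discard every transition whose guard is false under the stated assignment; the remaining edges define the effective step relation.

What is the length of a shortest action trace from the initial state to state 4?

Answer: 4

Analysis:
Breadth-first toward 4:
  L0 = {0}
  L1 = {2,5}
  L2 = {1,6}
  L3 = {3}
  L4 = {4}
depth(4)=4, e.g. b·a·b·a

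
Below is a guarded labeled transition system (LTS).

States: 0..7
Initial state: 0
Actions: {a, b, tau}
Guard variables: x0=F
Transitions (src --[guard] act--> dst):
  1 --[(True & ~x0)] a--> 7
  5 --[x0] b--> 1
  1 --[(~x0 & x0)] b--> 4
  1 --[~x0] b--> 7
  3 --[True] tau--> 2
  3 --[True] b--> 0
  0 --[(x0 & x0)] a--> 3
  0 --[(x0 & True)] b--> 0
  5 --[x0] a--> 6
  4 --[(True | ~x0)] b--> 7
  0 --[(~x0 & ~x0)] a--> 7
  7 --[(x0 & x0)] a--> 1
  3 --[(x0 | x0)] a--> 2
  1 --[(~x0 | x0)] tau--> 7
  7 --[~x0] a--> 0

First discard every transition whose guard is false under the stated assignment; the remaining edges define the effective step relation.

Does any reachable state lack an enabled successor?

Reach set: {0,7}
  0: a→7  [1 exit(s)]
  7: a→0  [1 exit(s)]

Answer: DEADLOCK-FREE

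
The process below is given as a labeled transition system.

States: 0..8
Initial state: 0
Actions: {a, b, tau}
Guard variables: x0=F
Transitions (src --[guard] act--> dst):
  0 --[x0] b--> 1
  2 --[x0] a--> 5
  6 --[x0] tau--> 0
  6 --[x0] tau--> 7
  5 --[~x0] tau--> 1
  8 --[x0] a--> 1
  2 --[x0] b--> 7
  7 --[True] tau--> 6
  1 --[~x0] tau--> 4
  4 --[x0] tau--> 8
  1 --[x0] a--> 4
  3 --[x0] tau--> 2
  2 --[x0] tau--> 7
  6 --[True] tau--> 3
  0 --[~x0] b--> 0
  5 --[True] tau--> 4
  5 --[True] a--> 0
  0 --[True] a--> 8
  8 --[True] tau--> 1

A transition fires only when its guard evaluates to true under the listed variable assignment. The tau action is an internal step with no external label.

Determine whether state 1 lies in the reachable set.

9 transition(s) survive guard evaluation.
Layer 0: {0}
Layer 1: {8}  total {0,8}
Layer 2: {1}  total {0,1,8}
Layer 3: {4}  total {0,1,4,8}
Reach set: {0,1,4,8}
Path to 1: a·tau

Answer: REACHABLE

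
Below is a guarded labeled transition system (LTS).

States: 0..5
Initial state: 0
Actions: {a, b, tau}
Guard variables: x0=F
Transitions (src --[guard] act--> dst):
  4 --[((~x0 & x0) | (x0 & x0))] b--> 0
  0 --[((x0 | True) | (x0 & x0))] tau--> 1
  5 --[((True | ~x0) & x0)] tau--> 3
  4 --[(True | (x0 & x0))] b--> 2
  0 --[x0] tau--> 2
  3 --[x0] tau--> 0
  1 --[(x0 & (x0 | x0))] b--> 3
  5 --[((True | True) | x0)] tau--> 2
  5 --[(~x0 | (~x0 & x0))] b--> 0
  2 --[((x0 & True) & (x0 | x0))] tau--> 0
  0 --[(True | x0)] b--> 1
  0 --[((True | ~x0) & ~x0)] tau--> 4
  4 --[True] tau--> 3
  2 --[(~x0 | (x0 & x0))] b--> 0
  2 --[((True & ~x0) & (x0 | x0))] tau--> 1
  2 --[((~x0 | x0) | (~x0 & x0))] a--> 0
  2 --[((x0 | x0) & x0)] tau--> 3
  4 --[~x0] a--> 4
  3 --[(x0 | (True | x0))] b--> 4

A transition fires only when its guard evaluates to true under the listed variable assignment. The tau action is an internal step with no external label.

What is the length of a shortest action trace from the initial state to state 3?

BFS to 3:
  depth 0: {0}
  depth 1: {1,4}
  depth 2: {2,3}
depth(3)=2, e.g. tau·tau

Answer: 2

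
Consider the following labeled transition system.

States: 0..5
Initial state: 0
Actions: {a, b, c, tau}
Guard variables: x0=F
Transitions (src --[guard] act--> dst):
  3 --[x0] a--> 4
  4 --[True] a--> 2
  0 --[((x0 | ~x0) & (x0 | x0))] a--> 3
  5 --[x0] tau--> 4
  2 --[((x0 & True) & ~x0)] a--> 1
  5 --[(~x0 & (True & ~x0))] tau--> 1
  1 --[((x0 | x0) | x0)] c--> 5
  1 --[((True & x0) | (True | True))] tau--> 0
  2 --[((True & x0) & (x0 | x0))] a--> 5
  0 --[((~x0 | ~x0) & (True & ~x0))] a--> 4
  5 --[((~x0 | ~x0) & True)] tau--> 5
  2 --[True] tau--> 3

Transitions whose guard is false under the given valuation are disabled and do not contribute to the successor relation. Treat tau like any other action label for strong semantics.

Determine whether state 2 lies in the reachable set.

Guard filter leaves 6 enabled edge(s).
L0 = {0}
L1 = {4}  now seen {0,4}
L2 = {2}  now seen {0,2,4}
L3 = {3}  now seen {0,2,3,4}
Reachable = {0,2,3,4}
trace reaching 2: a·a

Answer: REACHABLE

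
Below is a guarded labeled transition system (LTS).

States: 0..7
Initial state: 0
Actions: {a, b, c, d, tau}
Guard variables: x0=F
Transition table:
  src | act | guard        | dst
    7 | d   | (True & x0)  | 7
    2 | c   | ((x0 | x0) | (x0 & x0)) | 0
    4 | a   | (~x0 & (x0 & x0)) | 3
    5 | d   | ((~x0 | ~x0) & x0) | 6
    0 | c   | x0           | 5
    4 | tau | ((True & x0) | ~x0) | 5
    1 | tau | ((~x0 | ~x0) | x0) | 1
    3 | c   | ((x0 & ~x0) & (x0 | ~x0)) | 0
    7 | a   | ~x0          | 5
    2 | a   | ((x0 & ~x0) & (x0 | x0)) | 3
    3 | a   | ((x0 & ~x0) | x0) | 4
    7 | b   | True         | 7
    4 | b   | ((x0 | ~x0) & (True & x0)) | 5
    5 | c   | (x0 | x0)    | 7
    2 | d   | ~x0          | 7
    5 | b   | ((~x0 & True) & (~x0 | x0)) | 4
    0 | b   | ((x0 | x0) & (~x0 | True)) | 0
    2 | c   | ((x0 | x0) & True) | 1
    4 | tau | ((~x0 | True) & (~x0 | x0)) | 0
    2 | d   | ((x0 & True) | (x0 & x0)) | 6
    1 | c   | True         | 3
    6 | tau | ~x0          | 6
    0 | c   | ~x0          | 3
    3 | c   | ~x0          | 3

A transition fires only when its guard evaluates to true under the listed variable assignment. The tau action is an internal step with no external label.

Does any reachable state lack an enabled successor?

R = {0,3}
  0: c→3  [1 exit(s)]
  3: c→3  [1 exit(s)]

Answer: DEADLOCK-FREE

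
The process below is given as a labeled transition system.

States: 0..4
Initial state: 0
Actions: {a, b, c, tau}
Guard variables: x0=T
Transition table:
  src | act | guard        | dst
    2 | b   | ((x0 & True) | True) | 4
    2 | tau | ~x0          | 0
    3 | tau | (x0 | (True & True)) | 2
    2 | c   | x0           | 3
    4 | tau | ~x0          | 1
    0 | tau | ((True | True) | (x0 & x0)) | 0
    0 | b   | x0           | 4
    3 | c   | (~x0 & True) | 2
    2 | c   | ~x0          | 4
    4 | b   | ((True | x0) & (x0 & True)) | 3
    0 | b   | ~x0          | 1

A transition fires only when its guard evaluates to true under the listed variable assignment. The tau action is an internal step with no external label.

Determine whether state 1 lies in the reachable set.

Answer: UNREACHABLE

Analysis:
Guard filter leaves 6 enabled edge(s).
depth 0: {0}
depth 1: {4}  cumulative {0,4}
depth 2: {3}  cumulative {0,3,4}
depth 3: {2}  cumulative {0,2,3,4}
R = {0,2,3,4}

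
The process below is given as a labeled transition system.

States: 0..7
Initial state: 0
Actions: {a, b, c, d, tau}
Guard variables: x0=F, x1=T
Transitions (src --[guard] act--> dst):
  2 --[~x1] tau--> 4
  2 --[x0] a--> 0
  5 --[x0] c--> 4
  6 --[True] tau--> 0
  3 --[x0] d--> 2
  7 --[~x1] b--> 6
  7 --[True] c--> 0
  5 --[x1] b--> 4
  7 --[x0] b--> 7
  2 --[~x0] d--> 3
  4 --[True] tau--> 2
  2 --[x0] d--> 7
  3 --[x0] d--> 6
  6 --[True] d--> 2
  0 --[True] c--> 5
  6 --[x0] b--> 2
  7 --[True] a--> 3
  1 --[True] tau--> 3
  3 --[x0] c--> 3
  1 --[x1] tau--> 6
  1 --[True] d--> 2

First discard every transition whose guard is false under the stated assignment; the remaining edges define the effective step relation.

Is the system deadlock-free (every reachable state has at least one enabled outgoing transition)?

Reachable = {0,2,3,4,5}
  0: c→5  [1 out]
  2: d→3  [1 out]
  3: ∅  [deadlock]
  4: tau→2  [1 out]
  5: b→4  [1 out]
witness 3: c·b·tau·d

Answer: DEADLOCK at state 3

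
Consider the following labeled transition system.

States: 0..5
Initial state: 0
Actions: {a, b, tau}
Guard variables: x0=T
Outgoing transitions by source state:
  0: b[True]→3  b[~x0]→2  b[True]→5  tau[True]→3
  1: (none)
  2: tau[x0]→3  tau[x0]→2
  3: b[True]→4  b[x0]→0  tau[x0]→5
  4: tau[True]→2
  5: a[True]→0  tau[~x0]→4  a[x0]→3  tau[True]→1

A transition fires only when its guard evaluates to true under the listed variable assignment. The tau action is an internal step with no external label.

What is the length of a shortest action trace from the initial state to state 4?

Answer: 2

Working:
Layered search for 4:
  Layer 0: {0}
  Layer 1: {3,5}
  Layer 2: {1,4}
first hit 4 at d=2 via b·b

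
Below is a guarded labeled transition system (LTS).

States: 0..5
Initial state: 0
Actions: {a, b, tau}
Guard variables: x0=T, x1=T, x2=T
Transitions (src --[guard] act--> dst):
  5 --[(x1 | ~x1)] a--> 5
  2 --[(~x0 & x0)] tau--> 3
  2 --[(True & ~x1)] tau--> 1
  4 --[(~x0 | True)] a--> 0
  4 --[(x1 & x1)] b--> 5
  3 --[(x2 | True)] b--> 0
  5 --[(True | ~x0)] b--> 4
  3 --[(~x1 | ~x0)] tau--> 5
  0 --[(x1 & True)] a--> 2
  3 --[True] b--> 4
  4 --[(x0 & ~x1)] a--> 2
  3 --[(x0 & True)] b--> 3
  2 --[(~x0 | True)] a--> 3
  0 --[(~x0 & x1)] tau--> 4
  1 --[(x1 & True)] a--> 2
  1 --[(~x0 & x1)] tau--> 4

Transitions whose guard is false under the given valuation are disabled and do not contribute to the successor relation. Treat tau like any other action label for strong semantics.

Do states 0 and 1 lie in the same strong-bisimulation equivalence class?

Compute ~ classes (split until stable):
  π0 = {{0,1,2,3,4,5}}
  π1 = {{0,1,2},{3},{4,5}}
  π2 = {{0,1},{2},{3},{4},{5}}
5 equivalence class(es) (converged in 3)
[0]={0,1}  [1]={0,1}

Answer: BISIMILAR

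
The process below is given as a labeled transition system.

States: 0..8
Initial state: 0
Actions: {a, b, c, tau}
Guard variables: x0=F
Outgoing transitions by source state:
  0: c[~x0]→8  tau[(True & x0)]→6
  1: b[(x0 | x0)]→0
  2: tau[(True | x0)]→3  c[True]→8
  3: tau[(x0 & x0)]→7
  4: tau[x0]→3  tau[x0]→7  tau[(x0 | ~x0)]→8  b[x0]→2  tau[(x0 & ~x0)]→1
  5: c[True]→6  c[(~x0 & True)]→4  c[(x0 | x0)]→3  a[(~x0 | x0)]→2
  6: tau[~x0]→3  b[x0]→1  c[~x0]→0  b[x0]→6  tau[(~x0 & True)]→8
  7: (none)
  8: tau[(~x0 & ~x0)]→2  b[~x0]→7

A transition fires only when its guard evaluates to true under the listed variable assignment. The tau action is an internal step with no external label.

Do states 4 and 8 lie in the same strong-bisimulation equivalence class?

Answer: NOT BISIMILAR

Working:
Bisimulation quotient by refinement:
  π0 = {{0,1,2,3,4,5,6,7,8}}
  π1 = {{0},{1,3,7},{2,6},{4},{5},{8}}
  π2 = {{0},{1,3,7},{2},{4},{5},{6},{8}}
stable after 3 split(s): 7 block(s)
4∈{4}, 8∈{8}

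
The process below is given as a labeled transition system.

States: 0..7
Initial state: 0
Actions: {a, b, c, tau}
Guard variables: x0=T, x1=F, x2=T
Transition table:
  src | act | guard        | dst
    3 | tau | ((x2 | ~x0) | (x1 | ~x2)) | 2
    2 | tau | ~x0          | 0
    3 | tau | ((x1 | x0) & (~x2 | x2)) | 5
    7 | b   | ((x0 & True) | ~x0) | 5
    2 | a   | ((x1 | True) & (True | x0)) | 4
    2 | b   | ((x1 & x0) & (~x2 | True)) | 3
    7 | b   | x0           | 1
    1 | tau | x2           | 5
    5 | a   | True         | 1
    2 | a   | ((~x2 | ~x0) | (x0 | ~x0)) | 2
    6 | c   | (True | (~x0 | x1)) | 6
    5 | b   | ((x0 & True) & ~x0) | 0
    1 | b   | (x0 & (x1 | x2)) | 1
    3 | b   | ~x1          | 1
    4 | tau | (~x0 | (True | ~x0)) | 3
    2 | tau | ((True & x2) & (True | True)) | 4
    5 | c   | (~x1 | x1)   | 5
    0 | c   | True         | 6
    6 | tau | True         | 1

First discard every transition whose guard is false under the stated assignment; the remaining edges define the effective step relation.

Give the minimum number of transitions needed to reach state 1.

Answer: 2

Analysis:
Layered search for 1:
  L0 = {0}
  L1 = {6}
  L2 = {1}
first hit 1 at d=2 via c·tau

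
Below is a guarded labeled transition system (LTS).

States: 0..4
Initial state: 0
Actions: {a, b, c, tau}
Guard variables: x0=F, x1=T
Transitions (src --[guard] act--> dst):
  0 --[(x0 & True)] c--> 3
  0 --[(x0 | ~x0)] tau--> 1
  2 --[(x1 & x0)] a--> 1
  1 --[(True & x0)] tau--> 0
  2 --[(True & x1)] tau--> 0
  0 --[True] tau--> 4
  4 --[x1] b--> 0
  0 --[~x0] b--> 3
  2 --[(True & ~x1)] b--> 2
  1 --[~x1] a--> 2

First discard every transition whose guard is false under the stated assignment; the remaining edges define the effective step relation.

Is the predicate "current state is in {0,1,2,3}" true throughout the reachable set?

Answer: INVARIANT VIOLATED at state 4

Analysis:
Inv-set: {0,1,2,3}
R = {0,1,3,4}
  0: ok
  1: ok
  3: ok
  4: ✗ unsafe
reach 4 via tau — violates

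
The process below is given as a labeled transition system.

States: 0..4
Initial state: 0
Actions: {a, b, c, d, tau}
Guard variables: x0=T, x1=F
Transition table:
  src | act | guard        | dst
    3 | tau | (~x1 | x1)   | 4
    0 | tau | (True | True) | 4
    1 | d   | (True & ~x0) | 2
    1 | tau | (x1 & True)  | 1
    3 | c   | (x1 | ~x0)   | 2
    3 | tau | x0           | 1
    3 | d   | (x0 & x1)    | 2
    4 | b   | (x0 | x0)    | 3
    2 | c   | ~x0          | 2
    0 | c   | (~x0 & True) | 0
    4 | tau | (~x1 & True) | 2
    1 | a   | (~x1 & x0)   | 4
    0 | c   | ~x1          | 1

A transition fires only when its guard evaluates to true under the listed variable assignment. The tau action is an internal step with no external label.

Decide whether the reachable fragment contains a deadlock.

Answer: DEADLOCK at state 2

Trace:
Reachable = {0,1,2,3,4}
  0: c→1  tau→4  [2 out]
  1: a→4  [1 out]
  2: ∅  [no exit]
  3: tau→1  tau→4  [2 out]
  4: b→3  tau→2  [2 out]
trace reaching 2: tau·tau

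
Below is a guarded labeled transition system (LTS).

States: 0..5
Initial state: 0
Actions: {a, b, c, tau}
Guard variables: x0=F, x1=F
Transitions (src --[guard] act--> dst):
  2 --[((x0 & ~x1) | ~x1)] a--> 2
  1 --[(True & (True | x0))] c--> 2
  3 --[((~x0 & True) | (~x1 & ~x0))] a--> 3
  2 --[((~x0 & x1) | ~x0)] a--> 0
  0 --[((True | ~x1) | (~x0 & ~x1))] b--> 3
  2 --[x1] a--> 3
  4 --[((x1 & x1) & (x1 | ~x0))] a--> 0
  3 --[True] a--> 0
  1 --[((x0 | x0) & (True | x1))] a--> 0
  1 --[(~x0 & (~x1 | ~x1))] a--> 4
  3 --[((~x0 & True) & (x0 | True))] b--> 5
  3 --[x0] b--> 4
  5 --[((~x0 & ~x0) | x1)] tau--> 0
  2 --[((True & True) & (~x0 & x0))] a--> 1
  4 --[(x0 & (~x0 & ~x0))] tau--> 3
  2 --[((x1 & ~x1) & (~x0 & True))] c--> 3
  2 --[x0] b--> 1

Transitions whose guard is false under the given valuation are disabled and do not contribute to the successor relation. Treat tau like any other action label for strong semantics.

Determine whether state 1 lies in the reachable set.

9 transition(s) survive guard evaluation.
L0 = {0}
L1 = {3}  total {0,3}
L2 = {5}  total {0,3,5}
R = {0,3,5}

Answer: UNREACHABLE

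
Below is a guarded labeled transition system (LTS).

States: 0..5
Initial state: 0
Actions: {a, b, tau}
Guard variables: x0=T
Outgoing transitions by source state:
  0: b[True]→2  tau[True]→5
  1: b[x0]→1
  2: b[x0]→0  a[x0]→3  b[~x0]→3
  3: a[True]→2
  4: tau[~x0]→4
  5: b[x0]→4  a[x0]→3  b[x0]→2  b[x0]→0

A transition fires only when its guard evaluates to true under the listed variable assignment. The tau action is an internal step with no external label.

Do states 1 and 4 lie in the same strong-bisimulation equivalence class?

Answer: NOT BISIMILAR

Trace:
Compute ~ classes (split until stable):
  π0 = {{0,1,2,3,4,5}}
  π1 = {{0},{1},{2,5},{3},{4}}
  π2 = {{0},{1},{2},{3},{4},{5}}
Fixed point at round 3; 6 class(es).
class of 1: {1}; class of 4: {4}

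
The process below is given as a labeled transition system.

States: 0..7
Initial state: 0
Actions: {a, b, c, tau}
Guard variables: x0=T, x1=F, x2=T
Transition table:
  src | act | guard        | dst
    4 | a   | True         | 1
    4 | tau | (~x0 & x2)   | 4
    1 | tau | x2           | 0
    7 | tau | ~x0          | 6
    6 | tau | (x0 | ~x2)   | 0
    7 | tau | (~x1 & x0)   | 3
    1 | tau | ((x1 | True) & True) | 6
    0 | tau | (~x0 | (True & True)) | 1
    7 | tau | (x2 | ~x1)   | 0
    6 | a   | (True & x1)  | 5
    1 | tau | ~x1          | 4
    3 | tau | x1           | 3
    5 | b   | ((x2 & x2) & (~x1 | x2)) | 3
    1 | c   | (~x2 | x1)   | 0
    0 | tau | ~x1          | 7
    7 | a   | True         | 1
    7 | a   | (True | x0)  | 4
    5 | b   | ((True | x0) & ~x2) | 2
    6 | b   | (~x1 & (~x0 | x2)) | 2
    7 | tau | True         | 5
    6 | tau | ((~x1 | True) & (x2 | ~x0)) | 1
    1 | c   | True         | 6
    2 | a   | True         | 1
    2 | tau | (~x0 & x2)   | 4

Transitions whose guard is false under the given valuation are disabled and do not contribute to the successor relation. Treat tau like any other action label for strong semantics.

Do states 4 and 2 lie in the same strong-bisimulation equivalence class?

Bisimulation quotient by refinement:
  round 0: {{0,1,2,3,4,5,6,7}}
  round 1: {{0},{1},{2,4},{3},{5},{6},{7}}
7 equivalence class(es) (converged in 2)
class of 4: {2,4}; class of 2: {2,4}

Answer: BISIMILAR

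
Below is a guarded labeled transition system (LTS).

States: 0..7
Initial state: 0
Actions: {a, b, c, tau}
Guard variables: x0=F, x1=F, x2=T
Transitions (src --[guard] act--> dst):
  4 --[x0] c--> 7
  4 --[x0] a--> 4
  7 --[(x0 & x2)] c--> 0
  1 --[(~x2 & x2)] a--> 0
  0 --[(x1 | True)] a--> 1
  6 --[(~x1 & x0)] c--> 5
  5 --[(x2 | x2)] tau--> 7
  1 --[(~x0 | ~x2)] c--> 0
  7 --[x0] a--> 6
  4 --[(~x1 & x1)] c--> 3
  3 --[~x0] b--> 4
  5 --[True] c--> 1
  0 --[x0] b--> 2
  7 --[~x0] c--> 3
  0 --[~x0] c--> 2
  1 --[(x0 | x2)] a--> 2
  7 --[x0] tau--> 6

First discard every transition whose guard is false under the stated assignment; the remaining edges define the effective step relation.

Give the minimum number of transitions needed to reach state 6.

Answer: UNREACHABLE

Analysis:
Layered search for 6:
  Layer 0: {0}
  Layer 1: {1,2}
6 never appears.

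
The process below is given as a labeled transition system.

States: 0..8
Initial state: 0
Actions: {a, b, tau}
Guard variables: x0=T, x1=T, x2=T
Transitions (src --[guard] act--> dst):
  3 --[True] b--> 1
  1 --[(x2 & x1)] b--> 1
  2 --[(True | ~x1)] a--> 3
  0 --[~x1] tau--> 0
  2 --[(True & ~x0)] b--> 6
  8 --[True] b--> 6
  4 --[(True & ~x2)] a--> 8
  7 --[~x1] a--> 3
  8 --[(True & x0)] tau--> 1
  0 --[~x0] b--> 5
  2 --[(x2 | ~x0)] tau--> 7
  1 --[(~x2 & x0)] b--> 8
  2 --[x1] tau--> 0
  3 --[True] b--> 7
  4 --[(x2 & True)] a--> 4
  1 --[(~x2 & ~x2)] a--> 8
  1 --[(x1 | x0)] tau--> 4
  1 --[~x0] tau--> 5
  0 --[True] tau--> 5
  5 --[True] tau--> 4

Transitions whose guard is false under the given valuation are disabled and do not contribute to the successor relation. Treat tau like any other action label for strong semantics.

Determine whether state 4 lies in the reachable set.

Answer: REACHABLE

Trace:
After dropping false guards: 12 live edges.
L0 = {0}
L1 = {5}  cumulative {0,5}
L2 = {4}  cumulative {0,4,5}
R = {0,4,5}
Path to 4: tau·tau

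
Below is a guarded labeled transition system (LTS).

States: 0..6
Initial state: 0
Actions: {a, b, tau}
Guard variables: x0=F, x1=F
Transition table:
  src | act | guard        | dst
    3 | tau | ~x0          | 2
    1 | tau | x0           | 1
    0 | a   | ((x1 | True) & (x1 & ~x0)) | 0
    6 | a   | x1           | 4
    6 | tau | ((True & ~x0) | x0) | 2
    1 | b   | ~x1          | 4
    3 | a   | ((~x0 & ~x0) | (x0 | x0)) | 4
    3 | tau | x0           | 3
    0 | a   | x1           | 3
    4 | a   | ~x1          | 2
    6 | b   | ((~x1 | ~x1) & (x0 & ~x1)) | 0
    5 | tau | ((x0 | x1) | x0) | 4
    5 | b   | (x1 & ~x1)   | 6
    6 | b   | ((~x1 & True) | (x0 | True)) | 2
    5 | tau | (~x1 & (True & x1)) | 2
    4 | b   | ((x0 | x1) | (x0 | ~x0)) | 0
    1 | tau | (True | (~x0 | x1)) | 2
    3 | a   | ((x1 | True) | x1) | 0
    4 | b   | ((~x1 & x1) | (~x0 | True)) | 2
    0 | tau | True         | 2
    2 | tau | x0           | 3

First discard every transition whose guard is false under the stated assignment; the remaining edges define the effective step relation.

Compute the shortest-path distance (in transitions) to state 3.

Answer: UNREACHABLE

Analysis:
Breadth-first toward 3:
  depth 0: {0}
  depth 1: {2}
3 never appears.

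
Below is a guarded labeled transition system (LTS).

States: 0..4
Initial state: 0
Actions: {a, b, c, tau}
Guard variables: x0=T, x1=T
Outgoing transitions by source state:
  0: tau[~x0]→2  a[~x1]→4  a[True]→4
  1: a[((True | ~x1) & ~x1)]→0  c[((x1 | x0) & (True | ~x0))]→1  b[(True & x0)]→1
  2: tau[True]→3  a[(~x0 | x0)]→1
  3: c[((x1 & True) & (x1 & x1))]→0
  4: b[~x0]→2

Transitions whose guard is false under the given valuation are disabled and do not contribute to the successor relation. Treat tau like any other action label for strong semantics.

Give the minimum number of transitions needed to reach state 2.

Breadth-first toward 2:
  L0 = {0}
  L1 = {4}
2 never appears.

Answer: UNREACHABLE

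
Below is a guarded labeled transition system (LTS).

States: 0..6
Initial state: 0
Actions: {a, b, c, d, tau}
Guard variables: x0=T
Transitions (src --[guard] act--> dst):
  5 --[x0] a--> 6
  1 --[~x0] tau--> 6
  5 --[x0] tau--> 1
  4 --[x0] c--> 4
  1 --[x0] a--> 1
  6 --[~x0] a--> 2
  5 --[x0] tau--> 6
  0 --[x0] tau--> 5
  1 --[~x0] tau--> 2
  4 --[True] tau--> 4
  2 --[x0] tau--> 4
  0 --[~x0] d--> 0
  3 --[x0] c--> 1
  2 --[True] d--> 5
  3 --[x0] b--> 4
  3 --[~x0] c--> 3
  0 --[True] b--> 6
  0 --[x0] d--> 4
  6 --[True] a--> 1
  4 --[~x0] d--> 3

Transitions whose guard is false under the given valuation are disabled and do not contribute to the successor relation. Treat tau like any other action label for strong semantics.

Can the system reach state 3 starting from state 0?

Answer: UNREACHABLE

Working:
After dropping false guards: 14 live edges.
Layer 0: {0}
Layer 1: {4,5,6}  total {0,4,5,6}
Layer 2: {1}  total {0,1,4,5,6}
R = {0,1,4,5,6}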